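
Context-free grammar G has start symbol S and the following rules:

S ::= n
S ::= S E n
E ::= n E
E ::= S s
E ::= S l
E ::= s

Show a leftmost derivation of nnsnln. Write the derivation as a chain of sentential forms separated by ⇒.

S⇒SEn⇒nEn⇒nSln⇒nSEnln⇒nnEnln⇒nnsnln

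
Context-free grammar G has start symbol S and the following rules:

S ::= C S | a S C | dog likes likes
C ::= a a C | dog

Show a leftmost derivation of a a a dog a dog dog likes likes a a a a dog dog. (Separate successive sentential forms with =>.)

S => a S C => a C S C => a a a C S C => a a a dog S C => a a a dog a S C C => a a a dog a C S C C => a a a dog a dog S C C => a a a dog a dog dog likes likes C C => a a a dog a dog dog likes likes a a C C => a a a dog a dog dog likes likes a a a a C C => a a a dog a dog dog likes likes a a a a dog C => a a a dog a dog dog likes likes a a a a dog dog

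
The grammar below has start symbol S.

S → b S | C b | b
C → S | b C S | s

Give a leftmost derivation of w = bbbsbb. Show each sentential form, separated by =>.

S => bS => bbS => bbbS => bbbCb => bbbSb => bbbCbb => bbbsbb

S => bS   [S → b S]
bS => bbS   [S → b S]
bbS => bbbS   [S → b S]
bbbS => bbbCb   [S → C b]
bbbCb => bbbSb   [C → S]
bbbSb => bbbCbb   [S → C b]
bbbCbb => bbbsbb   [C → s]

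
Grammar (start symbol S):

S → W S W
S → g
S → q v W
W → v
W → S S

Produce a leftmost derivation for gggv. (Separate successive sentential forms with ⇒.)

S ⇒ WSW   [S → W S W]
WSW ⇒ SSSW   [W → S S]
SSSW ⇒ gSSW   [S → g]
gSSW ⇒ ggSW   [S → g]
ggSW ⇒ gggW   [S → g]
gggW ⇒ gggv   [W → v]

S ⇒ WSW ⇒ SSSW ⇒ gSSW ⇒ ggSW ⇒ gggW ⇒ gggv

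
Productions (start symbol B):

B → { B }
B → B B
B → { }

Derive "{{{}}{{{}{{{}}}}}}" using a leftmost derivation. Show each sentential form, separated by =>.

B=>{B}=>{BB}=>{{B}B}=>{{{}}B}=>{{{}}{B}}=>{{{}}{{B}}}=>{{{}}{{BB}}}=>{{{}}{{{}B}}}=>{{{}}{{{}{B}}}}=>{{{}}{{{}{{B}}}}}=>{{{}}{{{}{{{}}}}}}

B => {B}   [B → { B }]
{B} => {BB}   [B → B B]
{BB} => {{B}B}   [B → { B }]
{{B}B} => {{{}}B}   [B → { }]
{{{}}B} => {{{}}{B}}   [B → { B }]
{{{}}{B}} => {{{}}{{B}}}   [B → { B }]
{{{}}{{B}}} => {{{}}{{BB}}}   [B → B B]
{{{}}{{BB}}} => {{{}}{{{}B}}}   [B → { }]
{{{}}{{{}B}}} => {{{}}{{{}{B}}}}   [B → { B }]
{{{}}{{{}{B}}}} => {{{}}{{{}{{B}}}}}   [B → { B }]
{{{}}{{{}{{B}}}}} => {{{}}{{{}{{{}}}}}}   [B → { }]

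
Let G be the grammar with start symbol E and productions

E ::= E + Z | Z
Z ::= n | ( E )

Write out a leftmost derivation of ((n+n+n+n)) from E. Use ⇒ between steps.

E ⇒ Z   [E ::= Z]
Z ⇒ (E)   [Z ::= ( E )]
(E) ⇒ (Z)   [E ::= Z]
(Z) ⇒ ((E))   [Z ::= ( E )]
((E)) ⇒ ((E+Z))   [E ::= E + Z]
((E+Z)) ⇒ ((E+Z+Z))   [E ::= E + Z]
((E+Z+Z)) ⇒ ((E+Z+Z+Z))   [E ::= E + Z]
((E+Z+Z+Z)) ⇒ ((Z+Z+Z+Z))   [E ::= Z]
((Z+Z+Z+Z)) ⇒ ((n+Z+Z+Z))   [Z ::= n]
((n+Z+Z+Z)) ⇒ ((n+n+Z+Z))   [Z ::= n]
((n+n+Z+Z)) ⇒ ((n+n+n+Z))   [Z ::= n]
((n+n+n+Z)) ⇒ ((n+n+n+n))   [Z ::= n]

E ⇒ Z ⇒ (E) ⇒ (Z) ⇒ ((E)) ⇒ ((E+Z)) ⇒ ((E+Z+Z)) ⇒ ((E+Z+Z+Z)) ⇒ ((Z+Z+Z+Z)) ⇒ ((n+Z+Z+Z)) ⇒ ((n+n+Z+Z)) ⇒ ((n+n+n+Z)) ⇒ ((n+n+n+n))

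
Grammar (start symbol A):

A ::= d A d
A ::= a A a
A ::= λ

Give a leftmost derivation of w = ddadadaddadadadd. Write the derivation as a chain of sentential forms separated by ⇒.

A ⇒ dAd   [A ::= d A d]
dAd ⇒ ddAdd   [A ::= d A d]
ddAdd ⇒ ddaAadd   [A ::= a A a]
ddaAadd ⇒ ddadAdadd   [A ::= d A d]
ddadAdadd ⇒ ddadaAadadd   [A ::= a A a]
ddadaAadadd ⇒ ddadadAdadadd   [A ::= d A d]
ddadadAdadadd ⇒ ddadadaAadadadd   [A ::= a A a]
ddadadaAadadadd ⇒ ddadadadAdadadadd   [A ::= d A d]
ddadadadAdadadadd ⇒ ddadadaddadadadd   [A ::= λ]

A ⇒ dAd ⇒ ddAdd ⇒ ddaAadd ⇒ ddadAdadd ⇒ ddadaAadadd ⇒ ddadadAdadadd ⇒ ddadadaAadadadd ⇒ ddadadadAdadadadd ⇒ ddadadaddadadadd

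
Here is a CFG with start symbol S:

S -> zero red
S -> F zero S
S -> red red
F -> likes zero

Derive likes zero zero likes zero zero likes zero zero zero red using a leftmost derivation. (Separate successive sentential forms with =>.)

S => F zero S   [S -> F zero S]
F zero S => likes zero zero S   [F -> likes zero]
likes zero zero S => likes zero zero F zero S   [S -> F zero S]
likes zero zero F zero S => likes zero zero likes zero zero S   [F -> likes zero]
likes zero zero likes zero zero S => likes zero zero likes zero zero F zero S   [S -> F zero S]
likes zero zero likes zero zero F zero S => likes zero zero likes zero zero likes zero zero S   [F -> likes zero]
likes zero zero likes zero zero likes zero zero S => likes zero zero likes zero zero likes zero zero zero red   [S -> zero red]

S => F zero S => likes zero zero S => likes zero zero F zero S => likes zero zero likes zero zero S => likes zero zero likes zero zero F zero S => likes zero zero likes zero zero likes zero zero S => likes zero zero likes zero zero likes zero zero zero red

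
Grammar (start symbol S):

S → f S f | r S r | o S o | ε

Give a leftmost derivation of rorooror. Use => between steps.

S => rSr   [S → r S r]
rSr => roSor   [S → o S o]
roSor => rorSror   [S → r S r]
rorSror => roroSoror   [S → o S o]
roroSoror => rorooror   [S → ε]

S => rSr => roSor => rorSror => roroSoror => rorooror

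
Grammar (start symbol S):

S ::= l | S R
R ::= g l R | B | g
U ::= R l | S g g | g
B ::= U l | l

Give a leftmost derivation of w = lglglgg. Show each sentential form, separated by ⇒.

S ⇒ SR   [S ::= S R]
SR ⇒ SRR   [S ::= S R]
SRR ⇒ SRRR   [S ::= S R]
SRRR ⇒ lRRR   [S ::= l]
lRRR ⇒ lglRRR   [R ::= g l R]
lglRRR ⇒ lglBRR   [R ::= B]
lglBRR ⇒ lglUlRR   [B ::= U l]
lglUlRR ⇒ lglglRR   [U ::= g]
lglglRR ⇒ lglglgR   [R ::= g]
lglglgR ⇒ lglglgg   [R ::= g]

S ⇒ SR ⇒ SRR ⇒ SRRR ⇒ lRRR ⇒ lglRRR ⇒ lglBRR ⇒ lglUlRR ⇒ lglglRR ⇒ lglglgR ⇒ lglglgg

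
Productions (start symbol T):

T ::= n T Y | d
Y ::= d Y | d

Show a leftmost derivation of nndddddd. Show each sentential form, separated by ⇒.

T⇒nTY⇒nnTYY⇒nndYY⇒nnddYY⇒nndddYY⇒nnddddY⇒nndddddY⇒nndddddd

T ⇒ nTY   [T ::= n T Y]
nTY ⇒ nnTYY   [T ::= n T Y]
nnTYY ⇒ nndYY   [T ::= d]
nndYY ⇒ nnddYY   [Y ::= d Y]
nnddYY ⇒ nndddYY   [Y ::= d Y]
nndddYY ⇒ nnddddY   [Y ::= d]
nnddddY ⇒ nndddddY   [Y ::= d Y]
nndddddY ⇒ nndddddd   [Y ::= d]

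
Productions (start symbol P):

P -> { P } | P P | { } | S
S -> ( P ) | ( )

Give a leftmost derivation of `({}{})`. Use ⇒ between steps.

P ⇒ S   [P -> S]
S ⇒ (P)   [S -> ( P )]
(P) ⇒ (PP)   [P -> P P]
(PP) ⇒ ({}P)   [P -> { }]
({}P) ⇒ ({}{})   [P -> { }]

P ⇒ S ⇒ (P) ⇒ (PP) ⇒ ({}P) ⇒ ({}{})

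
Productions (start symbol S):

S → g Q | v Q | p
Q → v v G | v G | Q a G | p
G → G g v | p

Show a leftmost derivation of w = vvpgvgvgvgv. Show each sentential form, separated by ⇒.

S ⇒ vQ ⇒ vvG ⇒ vvGgv ⇒ vvGgvgv ⇒ vvGgvgvgv ⇒ vvGgvgvgvgv ⇒ vvpgvgvgvgv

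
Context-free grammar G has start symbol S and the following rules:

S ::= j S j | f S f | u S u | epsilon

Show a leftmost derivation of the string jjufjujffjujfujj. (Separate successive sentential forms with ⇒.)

S⇒jSj⇒jjSjj⇒jjuSujj⇒jjufSfujj⇒jjufjSjfujj⇒jjufjuSujfujj⇒jjufjujSjujfujj⇒jjufjujfSfjujfujj⇒jjufjujffjujfujj

S ⇒ jSj   [S ::= j S j]
jSj ⇒ jjSjj   [S ::= j S j]
jjSjj ⇒ jjuSujj   [S ::= u S u]
jjuSujj ⇒ jjufSfujj   [S ::= f S f]
jjufSfujj ⇒ jjufjSjfujj   [S ::= j S j]
jjufjSjfujj ⇒ jjufjuSujfujj   [S ::= u S u]
jjufjuSujfujj ⇒ jjufjujSjujfujj   [S ::= j S j]
jjufjujSjujfujj ⇒ jjufjujfSfjujfujj   [S ::= f S f]
jjufjujfSfjujfujj ⇒ jjufjujffjujfujj   [S ::= epsilon]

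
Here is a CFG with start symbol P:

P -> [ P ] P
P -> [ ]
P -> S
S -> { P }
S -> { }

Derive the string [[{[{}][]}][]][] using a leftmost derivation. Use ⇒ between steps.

P ⇒ [P]P   [P -> [ P ] P]
[P]P ⇒ [[P]P]P   [P -> [ P ] P]
[[P]P]P ⇒ [[S]P]P   [P -> S]
[[S]P]P ⇒ [[{P}]P]P   [S -> { P }]
[[{P}]P]P ⇒ [[{[P]P}]P]P   [P -> [ P ] P]
[[{[P]P}]P]P ⇒ [[{[S]P}]P]P   [P -> S]
[[{[S]P}]P]P ⇒ [[{[{}]P}]P]P   [S -> { }]
[[{[{}]P}]P]P ⇒ [[{[{}][]}]P]P   [P -> [ ]]
[[{[{}][]}]P]P ⇒ [[{[{}][]}][]]P   [P -> [ ]]
[[{[{}][]}][]]P ⇒ [[{[{}][]}][]][]   [P -> [ ]]

P⇒[P]P⇒[[P]P]P⇒[[S]P]P⇒[[{P}]P]P⇒[[{[P]P}]P]P⇒[[{[S]P}]P]P⇒[[{[{}]P}]P]P⇒[[{[{}][]}]P]P⇒[[{[{}][]}][]]P⇒[[{[{}][]}][]][]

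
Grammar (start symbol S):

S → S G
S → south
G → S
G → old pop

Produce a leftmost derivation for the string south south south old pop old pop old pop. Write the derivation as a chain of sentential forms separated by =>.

S => S G => S G G => S G G G => S G G G G => S G G G G G => south G G G G G => south S G G G G => south south G G G G => south south S G G G => south south south G G G => south south south old pop G G => south south south old pop old pop G => south south south old pop old pop old pop

S => S G   [S → S G]
S G => S G G   [S → S G]
S G G => S G G G   [S → S G]
S G G G => S G G G G   [S → S G]
S G G G G => S G G G G G   [S → S G]
S G G G G G => south G G G G G   [S → south]
south G G G G G => south S G G G G   [G → S]
south S G G G G => south south G G G G   [S → south]
south south G G G G => south south S G G G   [G → S]
south south S G G G => south south south G G G   [S → south]
south south south G G G => south south south old pop G G   [G → old pop]
south south south old pop G G => south south south old pop old pop G   [G → old pop]
south south south old pop old pop G => south south south old pop old pop old pop   [G → old pop]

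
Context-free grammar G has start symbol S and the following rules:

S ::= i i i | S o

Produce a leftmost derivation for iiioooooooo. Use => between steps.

S=>So=>Soo=>Sooo=>Soooo=>Sooooo=>Soooooo=>Sooooooo=>Soooooooo=>iiioooooooo

S => So   [S ::= S o]
So => Soo   [S ::= S o]
Soo => Sooo   [S ::= S o]
Sooo => Soooo   [S ::= S o]
Soooo => Sooooo   [S ::= S o]
Sooooo => Soooooo   [S ::= S o]
Soooooo => Sooooooo   [S ::= S o]
Sooooooo => Soooooooo   [S ::= S o]
Soooooooo => iiioooooooo   [S ::= i i i]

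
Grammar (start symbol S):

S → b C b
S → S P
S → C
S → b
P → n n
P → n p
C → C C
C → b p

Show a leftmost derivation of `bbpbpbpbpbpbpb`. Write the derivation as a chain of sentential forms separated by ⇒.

S ⇒ bCb   [S → b C b]
bCb ⇒ bCCb   [C → C C]
bCCb ⇒ bCCCb   [C → C C]
bCCCb ⇒ bCCCCb   [C → C C]
bCCCCb ⇒ bCCCCCb   [C → C C]
bCCCCCb ⇒ bCCCCCCb   [C → C C]
bCCCCCCb ⇒ bbpCCCCCb   [C → b p]
bbpCCCCCb ⇒ bbpbpCCCCb   [C → b p]
bbpbpCCCCb ⇒ bbpbpbpCCCb   [C → b p]
bbpbpbpCCCb ⇒ bbpbpbpbpCCb   [C → b p]
bbpbpbpbpCCb ⇒ bbpbpbpbpbpCb   [C → b p]
bbpbpbpbpbpCb ⇒ bbpbpbpbpbpbpb   [C → b p]

S ⇒ bCb ⇒ bCCb ⇒ bCCCb ⇒ bCCCCb ⇒ bCCCCCb ⇒ bCCCCCCb ⇒ bbpCCCCCb ⇒ bbpbpCCCCb ⇒ bbpbpbpCCCb ⇒ bbpbpbpbpCCb ⇒ bbpbpbpbpbpCb ⇒ bbpbpbpbpbpbpb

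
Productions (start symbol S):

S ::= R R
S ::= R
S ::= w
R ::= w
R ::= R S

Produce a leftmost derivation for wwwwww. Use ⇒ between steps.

S⇒RR⇒wR⇒wRS⇒wRSS⇒wRSSS⇒wwSSS⇒wwRSS⇒wwRSSS⇒wwwSSS⇒wwwwSS⇒wwwwwS⇒wwwwww

S ⇒ RR   [S ::= R R]
RR ⇒ wR   [R ::= w]
wR ⇒ wRS   [R ::= R S]
wRS ⇒ wRSS   [R ::= R S]
wRSS ⇒ wRSSS   [R ::= R S]
wRSSS ⇒ wwSSS   [R ::= w]
wwSSS ⇒ wwRSS   [S ::= R]
wwRSS ⇒ wwRSSS   [R ::= R S]
wwRSSS ⇒ wwwSSS   [R ::= w]
wwwSSS ⇒ wwwwSS   [S ::= w]
wwwwSS ⇒ wwwwwS   [S ::= w]
wwwwwS ⇒ wwwwww   [S ::= w]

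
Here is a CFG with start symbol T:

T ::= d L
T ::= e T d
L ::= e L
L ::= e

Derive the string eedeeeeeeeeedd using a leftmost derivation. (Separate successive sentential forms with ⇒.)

T ⇒ eTd   [T ::= e T d]
eTd ⇒ eeTdd   [T ::= e T d]
eeTdd ⇒ eedLdd   [T ::= d L]
eedLdd ⇒ eedeLdd   [L ::= e L]
eedeLdd ⇒ eedeeLdd   [L ::= e L]
eedeeLdd ⇒ eedeeeLdd   [L ::= e L]
eedeeeLdd ⇒ eedeeeeLdd   [L ::= e L]
eedeeeeLdd ⇒ eedeeeeeLdd   [L ::= e L]
eedeeeeeLdd ⇒ eedeeeeeeLdd   [L ::= e L]
eedeeeeeeLdd ⇒ eedeeeeeeeLdd   [L ::= e L]
eedeeeeeeeLdd ⇒ eedeeeeeeeeLdd   [L ::= e L]
eedeeeeeeeeLdd ⇒ eedeeeeeeeeedd   [L ::= e]

T ⇒ eTd ⇒ eeTdd ⇒ eedLdd ⇒ eedeLdd ⇒ eedeeLdd ⇒ eedeeeLdd ⇒ eedeeeeLdd ⇒ eedeeeeeLdd ⇒ eedeeeeeeLdd ⇒ eedeeeeeeeLdd ⇒ eedeeeeeeeeLdd ⇒ eedeeeeeeeeedd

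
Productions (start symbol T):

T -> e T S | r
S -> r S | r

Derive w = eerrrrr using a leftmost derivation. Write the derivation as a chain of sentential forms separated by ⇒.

T ⇒ eTS   [T -> e T S]
eTS ⇒ eeTSS   [T -> e T S]
eeTSS ⇒ eerSS   [T -> r]
eerSS ⇒ eerrSS   [S -> r S]
eerrSS ⇒ eerrrSS   [S -> r S]
eerrrSS ⇒ eerrrrS   [S -> r]
eerrrrS ⇒ eerrrrr   [S -> r]

T ⇒ eTS ⇒ eeTSS ⇒ eerSS ⇒ eerrSS ⇒ eerrrSS ⇒ eerrrrS ⇒ eerrrrr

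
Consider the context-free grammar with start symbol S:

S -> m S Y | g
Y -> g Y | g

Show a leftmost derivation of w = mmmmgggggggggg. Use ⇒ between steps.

S⇒mSY⇒mmSYY⇒mmmSYYY⇒mmmmSYYYY⇒mmmmgYYYY⇒mmmmggYYYY⇒mmmmgggYYY⇒mmmmggggYYY⇒mmmmgggggYYY⇒mmmmggggggYYY⇒mmmmgggggggYY⇒mmmmggggggggYY⇒mmmmgggggggggY⇒mmmmgggggggggg

S ⇒ mSY   [S -> m S Y]
mSY ⇒ mmSYY   [S -> m S Y]
mmSYY ⇒ mmmSYYY   [S -> m S Y]
mmmSYYY ⇒ mmmmSYYYY   [S -> m S Y]
mmmmSYYYY ⇒ mmmmgYYYY   [S -> g]
mmmmgYYYY ⇒ mmmmggYYYY   [Y -> g Y]
mmmmggYYYY ⇒ mmmmgggYYY   [Y -> g]
mmmmgggYYY ⇒ mmmmggggYYY   [Y -> g Y]
mmmmggggYYY ⇒ mmmmgggggYYY   [Y -> g Y]
mmmmgggggYYY ⇒ mmmmggggggYYY   [Y -> g Y]
mmmmggggggYYY ⇒ mmmmgggggggYY   [Y -> g]
mmmmgggggggYY ⇒ mmmmggggggggYY   [Y -> g Y]
mmmmggggggggYY ⇒ mmmmgggggggggY   [Y -> g]
mmmmgggggggggY ⇒ mmmmgggggggggg   [Y -> g]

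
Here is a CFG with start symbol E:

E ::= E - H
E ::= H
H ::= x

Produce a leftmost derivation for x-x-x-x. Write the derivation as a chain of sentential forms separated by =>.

E => E-H   [E ::= E - H]
E-H => E-H-H   [E ::= E - H]
E-H-H => E-H-H-H   [E ::= E - H]
E-H-H-H => H-H-H-H   [E ::= H]
H-H-H-H => x-H-H-H   [H ::= x]
x-H-H-H => x-x-H-H   [H ::= x]
x-x-H-H => x-x-x-H   [H ::= x]
x-x-x-H => x-x-x-x   [H ::= x]

E => E-H => E-H-H => E-H-H-H => H-H-H-H => x-H-H-H => x-x-H-H => x-x-x-H => x-x-x-x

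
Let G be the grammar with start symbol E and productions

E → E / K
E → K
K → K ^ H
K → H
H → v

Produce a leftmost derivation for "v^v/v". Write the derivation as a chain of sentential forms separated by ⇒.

E ⇒ E/K ⇒ K/K ⇒ K^H/K ⇒ H^H/K ⇒ v^H/K ⇒ v^v/K ⇒ v^v/H ⇒ v^v/v

E ⇒ E/K   [E → E / K]
E/K ⇒ K/K   [E → K]
K/K ⇒ K^H/K   [K → K ^ H]
K^H/K ⇒ H^H/K   [K → H]
H^H/K ⇒ v^H/K   [H → v]
v^H/K ⇒ v^v/K   [H → v]
v^v/K ⇒ v^v/H   [K → H]
v^v/H ⇒ v^v/v   [H → v]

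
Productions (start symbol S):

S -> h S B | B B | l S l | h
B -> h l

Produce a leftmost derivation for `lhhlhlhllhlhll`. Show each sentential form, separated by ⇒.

S ⇒ lSl ⇒ lhSBl ⇒ lhhSBBl ⇒ lhhlSlBBl ⇒ lhhlBBlBBl ⇒ lhhlhlBlBBl ⇒ lhhlhlhllBBl ⇒ lhhlhlhllhlBl ⇒ lhhlhlhllhlhll

S ⇒ lSl   [S -> l S l]
lSl ⇒ lhSBl   [S -> h S B]
lhSBl ⇒ lhhSBBl   [S -> h S B]
lhhSBBl ⇒ lhhlSlBBl   [S -> l S l]
lhhlSlBBl ⇒ lhhlBBlBBl   [S -> B B]
lhhlBBlBBl ⇒ lhhlhlBlBBl   [B -> h l]
lhhlhlBlBBl ⇒ lhhlhlhllBBl   [B -> h l]
lhhlhlhllBBl ⇒ lhhlhlhllhlBl   [B -> h l]
lhhlhlhllhlBl ⇒ lhhlhlhllhlhll   [B -> h l]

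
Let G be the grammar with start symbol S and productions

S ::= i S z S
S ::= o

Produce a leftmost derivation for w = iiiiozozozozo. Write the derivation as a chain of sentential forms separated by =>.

S => iSzS => iiSzSzS => iiiSzSzSzS => iiiiSzSzSzSzS => iiiiozSzSzSzS => iiiiozozSzSzS => iiiiozozozSzS => iiiiozozozozS => iiiiozozozozo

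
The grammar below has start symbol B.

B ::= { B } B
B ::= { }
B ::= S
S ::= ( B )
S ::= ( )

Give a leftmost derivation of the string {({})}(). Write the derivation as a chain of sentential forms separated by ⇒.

B ⇒ {B}B   [B ::= { B } B]
{B}B ⇒ {S}B   [B ::= S]
{S}B ⇒ {(B)}B   [S ::= ( B )]
{(B)}B ⇒ {({})}B   [B ::= { }]
{({})}B ⇒ {({})}S   [B ::= S]
{({})}S ⇒ {({})}()   [S ::= ( )]

B ⇒ {B}B ⇒ {S}B ⇒ {(B)}B ⇒ {({})}B ⇒ {({})}S ⇒ {({})}()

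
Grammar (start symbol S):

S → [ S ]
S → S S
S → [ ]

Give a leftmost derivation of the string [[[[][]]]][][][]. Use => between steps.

S => SS => SSS => SSSS => [S]SSS => [[S]]SSS => [[[S]]]SSS => [[[SS]]]SSS => [[[[]S]]]SSS => [[[[][]]]]SSS => [[[[][]]]][]SS => [[[[][]]]][][]S => [[[[][]]]][][][]

S => SS   [S → S S]
SS => SSS   [S → S S]
SSS => SSSS   [S → S S]
SSSS => [S]SSS   [S → [ S ]]
[S]SSS => [[S]]SSS   [S → [ S ]]
[[S]]SSS => [[[S]]]SSS   [S → [ S ]]
[[[S]]]SSS => [[[SS]]]SSS   [S → S S]
[[[SS]]]SSS => [[[[]S]]]SSS   [S → [ ]]
[[[[]S]]]SSS => [[[[][]]]]SSS   [S → [ ]]
[[[[][]]]]SSS => [[[[][]]]][]SS   [S → [ ]]
[[[[][]]]][]SS => [[[[][]]]][][]S   [S → [ ]]
[[[[][]]]][][]S => [[[[][]]]][][][]   [S → [ ]]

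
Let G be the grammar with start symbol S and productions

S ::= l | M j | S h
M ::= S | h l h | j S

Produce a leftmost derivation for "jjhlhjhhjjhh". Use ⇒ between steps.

S ⇒ Sh ⇒ Shh ⇒ Mjhh ⇒ jSjhh ⇒ jMjjhh ⇒ jjSjjhh ⇒ jjShjjhh ⇒ jjShhjjhh ⇒ jjMjhhjjhh ⇒ jjhlhjhhjjhh

S ⇒ Sh   [S ::= S h]
Sh ⇒ Shh   [S ::= S h]
Shh ⇒ Mjhh   [S ::= M j]
Mjhh ⇒ jSjhh   [M ::= j S]
jSjhh ⇒ jMjjhh   [S ::= M j]
jMjjhh ⇒ jjSjjhh   [M ::= j S]
jjSjjhh ⇒ jjShjjhh   [S ::= S h]
jjShjjhh ⇒ jjShhjjhh   [S ::= S h]
jjShhjjhh ⇒ jjMjhhjjhh   [S ::= M j]
jjMjhhjjhh ⇒ jjhlhjhhjjhh   [M ::= h l h]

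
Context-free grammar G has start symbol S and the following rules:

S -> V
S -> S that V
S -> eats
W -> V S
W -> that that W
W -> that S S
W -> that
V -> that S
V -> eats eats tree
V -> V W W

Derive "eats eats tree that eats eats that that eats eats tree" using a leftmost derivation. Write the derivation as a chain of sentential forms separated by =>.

S => S that V => V that V => V W W that V => eats eats tree W W that V => eats eats tree that S S W that V => eats eats tree that eats S W that V => eats eats tree that eats eats W that V => eats eats tree that eats eats that that V => eats eats tree that eats eats that that eats eats tree

S => S that V   [S -> S that V]
S that V => V that V   [S -> V]
V that V => V W W that V   [V -> V W W]
V W W that V => eats eats tree W W that V   [V -> eats eats tree]
eats eats tree W W that V => eats eats tree that S S W that V   [W -> that S S]
eats eats tree that S S W that V => eats eats tree that eats S W that V   [S -> eats]
eats eats tree that eats S W that V => eats eats tree that eats eats W that V   [S -> eats]
eats eats tree that eats eats W that V => eats eats tree that eats eats that that V   [W -> that]
eats eats tree that eats eats that that V => eats eats tree that eats eats that that eats eats tree   [V -> eats eats tree]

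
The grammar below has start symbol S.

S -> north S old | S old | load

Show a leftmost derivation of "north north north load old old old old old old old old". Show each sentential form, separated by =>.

S => S old => S old old => north S old old old => north S old old old old => north S old old old old old => north north S old old old old old old => north north north S old old old old old old old => north north north S old old old old old old old old => north north north load old old old old old old old old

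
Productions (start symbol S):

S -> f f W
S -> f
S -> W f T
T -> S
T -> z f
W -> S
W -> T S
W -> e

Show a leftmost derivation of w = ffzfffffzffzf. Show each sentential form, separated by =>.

S => ffW   [S -> f f W]
ffW => ffTS   [W -> T S]
ffTS => ffzfS   [T -> z f]
ffzfS => ffzfWfT   [S -> W f T]
ffzfWfT => ffzfTSfT   [W -> T S]
ffzfTSfT => ffzfSSfT   [T -> S]
ffzfSSfT => ffzffSfT   [S -> f]
ffzffSfT => ffzffWfTfT   [S -> W f T]
ffzffWfTfT => ffzffTSfTfT   [W -> T S]
ffzffTSfTfT => ffzffSSfTfT   [T -> S]
ffzffSSfTfT => ffzfffSfTfT   [S -> f]
ffzfffSfTfT => ffzfffffTfT   [S -> f]
ffzfffffTfT => ffzfffffzffT   [T -> z f]
ffzfffffzffT => ffzfffffzffzf   [T -> z f]

S => ffW => ffTS => ffzfS => ffzfWfT => ffzfTSfT => ffzfSSfT => ffzffSfT => ffzffWfTfT => ffzffTSfTfT => ffzffSSfTfT => ffzfffSfTfT => ffzfffffTfT => ffzfffffzffT => ffzfffffzffzf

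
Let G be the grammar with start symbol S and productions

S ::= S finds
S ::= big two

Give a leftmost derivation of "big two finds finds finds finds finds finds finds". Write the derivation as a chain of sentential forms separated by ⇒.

S ⇒ S finds ⇒ S finds finds ⇒ S finds finds finds ⇒ S finds finds finds finds ⇒ S finds finds finds finds finds ⇒ S finds finds finds finds finds finds ⇒ S finds finds finds finds finds finds finds ⇒ big two finds finds finds finds finds finds finds

S ⇒ S finds   [S ::= S finds]
S finds ⇒ S finds finds   [S ::= S finds]
S finds finds ⇒ S finds finds finds   [S ::= S finds]
S finds finds finds ⇒ S finds finds finds finds   [S ::= S finds]
S finds finds finds finds ⇒ S finds finds finds finds finds   [S ::= S finds]
S finds finds finds finds finds ⇒ S finds finds finds finds finds finds   [S ::= S finds]
S finds finds finds finds finds finds ⇒ S finds finds finds finds finds finds finds   [S ::= S finds]
S finds finds finds finds finds finds finds ⇒ big two finds finds finds finds finds finds finds   [S ::= big two]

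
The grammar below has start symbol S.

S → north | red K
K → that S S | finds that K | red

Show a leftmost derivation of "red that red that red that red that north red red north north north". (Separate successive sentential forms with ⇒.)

S ⇒ red K ⇒ red that S S ⇒ red that red K S ⇒ red that red that S S S ⇒ red that red that red K S S ⇒ red that red that red that S S S S ⇒ red that red that red that red K S S S ⇒ red that red that red that red that S S S S S ⇒ red that red that red that red that north S S S S ⇒ red that red that red that red that north red K S S S ⇒ red that red that red that red that north red red S S S ⇒ red that red that red that red that north red red north S S ⇒ red that red that red that red that north red red north north S ⇒ red that red that red that red that north red red north north north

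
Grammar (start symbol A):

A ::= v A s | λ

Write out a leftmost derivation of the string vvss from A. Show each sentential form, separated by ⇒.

A ⇒ vAs   [A ::= v A s]
vAs ⇒ vvAss   [A ::= v A s]
vvAss ⇒ vvss   [A ::= λ]

A ⇒ vAs ⇒ vvAss ⇒ vvss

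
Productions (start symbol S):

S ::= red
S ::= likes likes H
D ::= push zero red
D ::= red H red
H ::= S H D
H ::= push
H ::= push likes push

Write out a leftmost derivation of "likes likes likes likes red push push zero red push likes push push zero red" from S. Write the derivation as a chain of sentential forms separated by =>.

S => likes likes H => likes likes S H D => likes likes likes likes H H D => likes likes likes likes S H D H D => likes likes likes likes red H D H D => likes likes likes likes red push D H D => likes likes likes likes red push push zero red H D => likes likes likes likes red push push zero red push likes push D => likes likes likes likes red push push zero red push likes push push zero red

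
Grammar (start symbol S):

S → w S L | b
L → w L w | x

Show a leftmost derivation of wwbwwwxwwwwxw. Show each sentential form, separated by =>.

S => wSL => wwSLL => wwbLL => wwbwLwL => wwbwwLwwL => wwbwwwLwwwL => wwbwwwxwwwL => wwbwwwxwwwwLw => wwbwwwxwwwwxw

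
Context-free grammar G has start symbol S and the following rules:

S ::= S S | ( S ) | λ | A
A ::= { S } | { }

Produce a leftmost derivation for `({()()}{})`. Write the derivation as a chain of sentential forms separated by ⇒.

S ⇒ (S) ⇒ (SS) ⇒ (AS) ⇒ ({S}S) ⇒ ({SS}S) ⇒ ({(S)S}S) ⇒ ({()S}S) ⇒ ({()(S)}S) ⇒ ({()()}S) ⇒ ({()()}A) ⇒ ({()()}{})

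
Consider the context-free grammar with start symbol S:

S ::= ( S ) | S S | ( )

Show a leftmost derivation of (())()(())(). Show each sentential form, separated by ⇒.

S ⇒ SS ⇒ SSS ⇒ (S)SS ⇒ (())SS ⇒ (())SSS ⇒ (())()SS ⇒ (())()(S)S ⇒ (())()(())S ⇒ (())()(())()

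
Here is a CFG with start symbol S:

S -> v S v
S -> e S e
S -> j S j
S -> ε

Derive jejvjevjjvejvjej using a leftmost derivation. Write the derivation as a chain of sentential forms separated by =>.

S=>jSj=>jeSej=>jejSjej=>jejvSvjej=>jejvjSjvjej=>jejvjeSejvjej=>jejvjevSvejvjej=>jejvjevjSjvejvjej=>jejvjevjjvejvjej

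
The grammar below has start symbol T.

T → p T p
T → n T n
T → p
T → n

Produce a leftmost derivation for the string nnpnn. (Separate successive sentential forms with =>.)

T => nTn   [T → n T n]
nTn => nnTnn   [T → n T n]
nnTnn => nnpnn   [T → p]

T=>nTn=>nnTnn=>nnpnn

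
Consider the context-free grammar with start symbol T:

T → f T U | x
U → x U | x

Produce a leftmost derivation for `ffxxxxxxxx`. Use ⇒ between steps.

T ⇒ fTU ⇒ ffTUU ⇒ ffxUU ⇒ ffxxUU ⇒ ffxxxUU ⇒ ffxxxxUU ⇒ ffxxxxxUU ⇒ ffxxxxxxU ⇒ ffxxxxxxxU ⇒ ffxxxxxxxx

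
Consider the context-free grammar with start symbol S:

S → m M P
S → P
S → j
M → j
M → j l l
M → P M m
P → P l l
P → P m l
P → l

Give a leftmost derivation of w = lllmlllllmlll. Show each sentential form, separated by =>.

S => P   [S → P]
P => Pll   [P → P l l]
Pll => Pmlll   [P → P m l]
Pmlll => Pllmlll   [P → P l l]
Pllmlll => Pllllmlll   [P → P l l]
Pllllmlll => Pmlllllmlll   [P → P m l]
Pmlllllmlll => Pllmlllllmlll   [P → P l l]
Pllmlllllmlll => lllmlllllmlll   [P → l]

S => P => Pll => Pmlll => Pllmlll => Pllllmlll => Pmlllllmlll => Pllmlllllmlll => lllmlllllmlll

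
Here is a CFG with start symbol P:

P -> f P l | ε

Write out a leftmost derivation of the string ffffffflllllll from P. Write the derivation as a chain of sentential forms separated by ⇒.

P ⇒ fPl ⇒ ffPll ⇒ fffPlll ⇒ ffffPllll ⇒ fffffPlllll ⇒ ffffffPllllll ⇒ fffffffPlllllll ⇒ ffffffflllllll

P ⇒ fPl   [P -> f P l]
fPl ⇒ ffPll   [P -> f P l]
ffPll ⇒ fffPlll   [P -> f P l]
fffPlll ⇒ ffffPllll   [P -> f P l]
ffffPllll ⇒ fffffPlllll   [P -> f P l]
fffffPlllll ⇒ ffffffPllllll   [P -> f P l]
ffffffPllllll ⇒ fffffffPlllllll   [P -> f P l]
fffffffPlllllll ⇒ ffffffflllllll   [P -> ε]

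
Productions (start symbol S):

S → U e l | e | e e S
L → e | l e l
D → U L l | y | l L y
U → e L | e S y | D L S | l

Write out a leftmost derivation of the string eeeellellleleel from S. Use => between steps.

S => eeS => eeeeS => eeeeUel => eeeeDLSel => eeeeULlLSel => eeeelLlLSel => eeeellellLSel => eeeellelllelSel => eeeellellleleel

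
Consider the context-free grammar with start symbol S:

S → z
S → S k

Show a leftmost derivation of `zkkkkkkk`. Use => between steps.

S => Sk   [S → S k]
Sk => Skk   [S → S k]
Skk => Skkk   [S → S k]
Skkk => Skkkk   [S → S k]
Skkkk => Skkkkk   [S → S k]
Skkkkk => Skkkkkk   [S → S k]
Skkkkkk => Skkkkkkk   [S → S k]
Skkkkkkk => zkkkkkkk   [S → z]

S => Sk => Skk => Skkk => Skkkk => Skkkkk => Skkkkkk => Skkkkkkk => zkkkkkkk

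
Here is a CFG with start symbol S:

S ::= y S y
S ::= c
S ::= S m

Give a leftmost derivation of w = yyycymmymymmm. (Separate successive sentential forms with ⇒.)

S ⇒ Sm   [S ::= S m]
Sm ⇒ Smm   [S ::= S m]
Smm ⇒ Smmm   [S ::= S m]
Smmm ⇒ ySymmm   [S ::= y S y]
ySymmm ⇒ ySmymmm   [S ::= S m]
ySmymmm ⇒ yySymymmm   [S ::= y S y]
yySymymmm ⇒ yySmymymmm   [S ::= S m]
yySmymymmm ⇒ yySmmymymmm   [S ::= S m]
yySmmymymmm ⇒ yyySymmymymmm   [S ::= y S y]
yyySymmymymmm ⇒ yyycymmymymmm   [S ::= c]

S ⇒ Sm ⇒ Smm ⇒ Smmm ⇒ ySymmm ⇒ ySmymmm ⇒ yySymymmm ⇒ yySmymymmm ⇒ yySmmymymmm ⇒ yyySymmymymmm ⇒ yyycymmymymmm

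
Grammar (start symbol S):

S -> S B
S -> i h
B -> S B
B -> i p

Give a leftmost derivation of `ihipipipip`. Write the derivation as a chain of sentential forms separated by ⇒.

S ⇒ SB ⇒ SBB ⇒ SBBB ⇒ SBBBB ⇒ ihBBBB ⇒ ihipBBB ⇒ ihipipBB ⇒ ihipipipB ⇒ ihipipipip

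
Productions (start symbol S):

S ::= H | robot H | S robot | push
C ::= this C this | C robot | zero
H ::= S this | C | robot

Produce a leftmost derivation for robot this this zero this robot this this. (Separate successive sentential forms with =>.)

S => robot H => robot S this => robot H this => robot C this => robot this C this this => robot this C robot this this => robot this this C this robot this this => robot this this zero this robot this this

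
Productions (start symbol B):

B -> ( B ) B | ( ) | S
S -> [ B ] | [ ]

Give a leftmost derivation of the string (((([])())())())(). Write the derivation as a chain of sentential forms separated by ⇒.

B ⇒ (B)B ⇒ ((B)B)B ⇒ (((B)B)B)B ⇒ ((((B)B)B)B)B ⇒ ((((S)B)B)B)B ⇒ (((([])B)B)B)B ⇒ (((([])())B)B)B ⇒ (((([])())())B)B ⇒ (((([])())())())B ⇒ (((([])())())())()

B ⇒ (B)B   [B -> ( B ) B]
(B)B ⇒ ((B)B)B   [B -> ( B ) B]
((B)B)B ⇒ (((B)B)B)B   [B -> ( B ) B]
(((B)B)B)B ⇒ ((((B)B)B)B)B   [B -> ( B ) B]
((((B)B)B)B)B ⇒ ((((S)B)B)B)B   [B -> S]
((((S)B)B)B)B ⇒ (((([])B)B)B)B   [S -> [ ]]
(((([])B)B)B)B ⇒ (((([])())B)B)B   [B -> ( )]
(((([])())B)B)B ⇒ (((([])())())B)B   [B -> ( )]
(((([])())())B)B ⇒ (((([])())())())B   [B -> ( )]
(((([])())())())B ⇒ (((([])())())())()   [B -> ( )]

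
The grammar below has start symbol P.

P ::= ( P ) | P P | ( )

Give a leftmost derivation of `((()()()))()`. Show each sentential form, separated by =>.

P => PP => (P)P => ((P))P => ((PP))P => ((PPP))P => ((()PP))P => ((()()P))P => ((()()()))P => ((()()()))()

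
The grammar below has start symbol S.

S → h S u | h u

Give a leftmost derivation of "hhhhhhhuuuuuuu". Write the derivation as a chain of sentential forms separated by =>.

S => hSu => hhSuu => hhhSuuu => hhhhSuuuu => hhhhhSuuuuu => hhhhhhSuuuuuu => hhhhhhhuuuuuuu

S => hSu   [S → h S u]
hSu => hhSuu   [S → h S u]
hhSuu => hhhSuuu   [S → h S u]
hhhSuuu => hhhhSuuuu   [S → h S u]
hhhhSuuuu => hhhhhSuuuuu   [S → h S u]
hhhhhSuuuuu => hhhhhhSuuuuuu   [S → h S u]
hhhhhhSuuuuuu => hhhhhhhuuuuuuu   [S → h u]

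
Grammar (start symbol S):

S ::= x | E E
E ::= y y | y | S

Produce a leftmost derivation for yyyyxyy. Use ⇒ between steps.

S ⇒ EE   [S ::= E E]
EE ⇒ yyE   [E ::= y y]
yyE ⇒ yyS   [E ::= S]
yyS ⇒ yyEE   [S ::= E E]
yyEE ⇒ yySE   [E ::= S]
yySE ⇒ yyEEE   [S ::= E E]
yyEEE ⇒ yyyyEE   [E ::= y y]
yyyyEE ⇒ yyyySE   [E ::= S]
yyyySE ⇒ yyyyxE   [S ::= x]
yyyyxE ⇒ yyyyxyy   [E ::= y y]

S ⇒ EE ⇒ yyE ⇒ yyS ⇒ yyEE ⇒ yySE ⇒ yyEEE ⇒ yyyyEE ⇒ yyyySE ⇒ yyyyxE ⇒ yyyyxyy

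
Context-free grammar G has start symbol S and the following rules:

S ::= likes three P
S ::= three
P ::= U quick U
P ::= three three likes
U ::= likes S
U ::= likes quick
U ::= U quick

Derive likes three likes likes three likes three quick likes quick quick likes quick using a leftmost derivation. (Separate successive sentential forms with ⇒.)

S ⇒ likes three P ⇒ likes three U quick U ⇒ likes three likes S quick U ⇒ likes three likes likes three P quick U ⇒ likes three likes likes three U quick U quick U ⇒ likes three likes likes three likes S quick U quick U ⇒ likes three likes likes three likes three quick U quick U ⇒ likes three likes likes three likes three quick likes quick quick U ⇒ likes three likes likes three likes three quick likes quick quick likes quick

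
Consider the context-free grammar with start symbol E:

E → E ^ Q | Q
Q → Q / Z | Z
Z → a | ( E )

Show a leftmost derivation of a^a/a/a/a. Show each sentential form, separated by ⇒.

E ⇒ E^Q   [E → E ^ Q]
E^Q ⇒ Q^Q   [E → Q]
Q^Q ⇒ Z^Q   [Q → Z]
Z^Q ⇒ a^Q   [Z → a]
a^Q ⇒ a^Q/Z   [Q → Q / Z]
a^Q/Z ⇒ a^Q/Z/Z   [Q → Q / Z]
a^Q/Z/Z ⇒ a^Q/Z/Z/Z   [Q → Q / Z]
a^Q/Z/Z/Z ⇒ a^Z/Z/Z/Z   [Q → Z]
a^Z/Z/Z/Z ⇒ a^a/Z/Z/Z   [Z → a]
a^a/Z/Z/Z ⇒ a^a/a/Z/Z   [Z → a]
a^a/a/Z/Z ⇒ a^a/a/a/Z   [Z → a]
a^a/a/a/Z ⇒ a^a/a/a/a   [Z → a]

E⇒E^Q⇒Q^Q⇒Z^Q⇒a^Q⇒a^Q/Z⇒a^Q/Z/Z⇒a^Q/Z/Z/Z⇒a^Z/Z/Z/Z⇒a^a/Z/Z/Z⇒a^a/a/Z/Z⇒a^a/a/a/Z⇒a^a/a/a/a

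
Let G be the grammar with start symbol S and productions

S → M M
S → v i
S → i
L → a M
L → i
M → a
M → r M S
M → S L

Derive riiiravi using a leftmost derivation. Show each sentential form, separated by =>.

S => MM   [S → M M]
MM => rMSM   [M → r M S]
rMSM => rSLSM   [M → S L]
rSLSM => riLSM   [S → i]
riLSM => riiSM   [L → i]
riiSM => riiiM   [S → i]
riiiM => riiirMS   [M → r M S]
riiirMS => riiiraS   [M → a]
riiiraS => riiiravi   [S → v i]

S => MM => rMSM => rSLSM => riLSM => riiSM => riiiM => riiirMS => riiiraS => riiiravi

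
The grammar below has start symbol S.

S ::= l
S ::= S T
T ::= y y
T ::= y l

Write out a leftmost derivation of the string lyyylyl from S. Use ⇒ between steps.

S ⇒ ST ⇒ STT ⇒ STTT ⇒ lTTT ⇒ lyyTT ⇒ lyyylT ⇒ lyyylyl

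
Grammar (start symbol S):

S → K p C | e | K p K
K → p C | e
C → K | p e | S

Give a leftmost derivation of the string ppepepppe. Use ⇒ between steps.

S ⇒ KpC ⇒ pCpC ⇒ ppepC ⇒ ppepS ⇒ ppepKpK ⇒ ppepepK ⇒ ppepeppC ⇒ ppepepppe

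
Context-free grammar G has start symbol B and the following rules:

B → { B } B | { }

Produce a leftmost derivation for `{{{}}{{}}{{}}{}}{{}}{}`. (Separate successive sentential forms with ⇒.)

B⇒{B}B⇒{{B}B}B⇒{{{}}B}B⇒{{{}}{B}B}B⇒{{{}}{{}}B}B⇒{{{}}{{}}{B}B}B⇒{{{}}{{}}{{}}B}B⇒{{{}}{{}}{{}}{}}B⇒{{{}}{{}}{{}}{}}{B}B⇒{{{}}{{}}{{}}{}}{{}}B⇒{{{}}{{}}{{}}{}}{{}}{}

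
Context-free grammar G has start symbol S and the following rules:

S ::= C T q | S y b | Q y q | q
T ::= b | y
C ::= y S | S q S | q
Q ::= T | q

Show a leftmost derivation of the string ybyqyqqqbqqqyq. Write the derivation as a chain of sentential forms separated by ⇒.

S ⇒ CTq ⇒ SqSTq ⇒ CTqqSTq ⇒ SqSTqqSTq ⇒ CTqqSTqqSTq ⇒ ySTqqSTqqSTq ⇒ yQyqTqqSTqqSTq ⇒ yTyqTqqSTqqSTq ⇒ ybyqTqqSTqqSTq ⇒ ybyqyqqSTqqSTq ⇒ ybyqyqqqTqqSTq ⇒ ybyqyqqqbqqSTq ⇒ ybyqyqqqbqqqTq ⇒ ybyqyqqqbqqqyq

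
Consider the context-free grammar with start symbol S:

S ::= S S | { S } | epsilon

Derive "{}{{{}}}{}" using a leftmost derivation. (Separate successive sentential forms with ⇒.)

S ⇒ SS ⇒ {S}S ⇒ {}S ⇒ {}SS ⇒ {}{S}S ⇒ {}{{S}}S ⇒ {}{{SS}}S ⇒ {}{{{S}S}}S ⇒ {}{{{}S}}S ⇒ {}{{{}}}S ⇒ {}{{{}}}{S} ⇒ {}{{{}}}{}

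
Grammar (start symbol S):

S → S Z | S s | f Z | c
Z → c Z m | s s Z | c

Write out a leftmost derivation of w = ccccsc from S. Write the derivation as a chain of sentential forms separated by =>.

S=>SZ=>SsZ=>SZsZ=>SZZsZ=>SZZZsZ=>cZZZsZ=>ccZZsZ=>cccZsZ=>ccccsZ=>ccccsc

S => SZ   [S → S Z]
SZ => SsZ   [S → S s]
SsZ => SZsZ   [S → S Z]
SZsZ => SZZsZ   [S → S Z]
SZZsZ => SZZZsZ   [S → S Z]
SZZZsZ => cZZZsZ   [S → c]
cZZZsZ => ccZZsZ   [Z → c]
ccZZsZ => cccZsZ   [Z → c]
cccZsZ => ccccsZ   [Z → c]
ccccsZ => ccccsc   [Z → c]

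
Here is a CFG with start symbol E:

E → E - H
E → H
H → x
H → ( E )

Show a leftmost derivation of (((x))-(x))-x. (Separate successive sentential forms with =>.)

E=>E-H=>H-H=>(E)-H=>(E-H)-H=>(H-H)-H=>((E)-H)-H=>((H)-H)-H=>(((E))-H)-H=>(((H))-H)-H=>(((x))-H)-H=>(((x))-(E))-H=>(((x))-(H))-H=>(((x))-(x))-H=>(((x))-(x))-x

E => E-H   [E → E - H]
E-H => H-H   [E → H]
H-H => (E)-H   [H → ( E )]
(E)-H => (E-H)-H   [E → E - H]
(E-H)-H => (H-H)-H   [E → H]
(H-H)-H => ((E)-H)-H   [H → ( E )]
((E)-H)-H => ((H)-H)-H   [E → H]
((H)-H)-H => (((E))-H)-H   [H → ( E )]
(((E))-H)-H => (((H))-H)-H   [E → H]
(((H))-H)-H => (((x))-H)-H   [H → x]
(((x))-H)-H => (((x))-(E))-H   [H → ( E )]
(((x))-(E))-H => (((x))-(H))-H   [E → H]
(((x))-(H))-H => (((x))-(x))-H   [H → x]
(((x))-(x))-H => (((x))-(x))-x   [H → x]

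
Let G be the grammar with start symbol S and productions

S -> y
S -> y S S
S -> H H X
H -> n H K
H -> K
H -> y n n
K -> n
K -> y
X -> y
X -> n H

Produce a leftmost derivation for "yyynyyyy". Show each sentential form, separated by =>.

S => ySS => yHHXS => yKHXS => yyHXS => yyKXS => yyyXS => yyynHS => yyynKS => yyynyS => yyynyySS => yyynyyyS => yyynyyyy

S => ySS   [S -> y S S]
ySS => yHHXS   [S -> H H X]
yHHXS => yKHXS   [H -> K]
yKHXS => yyHXS   [K -> y]
yyHXS => yyKXS   [H -> K]
yyKXS => yyyXS   [K -> y]
yyyXS => yyynHS   [X -> n H]
yyynHS => yyynKS   [H -> K]
yyynKS => yyynyS   [K -> y]
yyynyS => yyynyySS   [S -> y S S]
yyynyySS => yyynyyyS   [S -> y]
yyynyyyS => yyynyyyy   [S -> y]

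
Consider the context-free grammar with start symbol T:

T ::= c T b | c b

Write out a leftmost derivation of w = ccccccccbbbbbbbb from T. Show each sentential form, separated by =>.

T => cTb   [T ::= c T b]
cTb => ccTbb   [T ::= c T b]
ccTbb => cccTbbb   [T ::= c T b]
cccTbbb => ccccTbbbb   [T ::= c T b]
ccccTbbbb => cccccTbbbbb   [T ::= c T b]
cccccTbbbbb => ccccccTbbbbbb   [T ::= c T b]
ccccccTbbbbbb => cccccccTbbbbbbb   [T ::= c T b]
cccccccTbbbbbbb => ccccccccbbbbbbbb   [T ::= c b]

T => cTb => ccTbb => cccTbbb => ccccTbbbb => cccccTbbbbb => ccccccTbbbbbb => cccccccTbbbbbbb => ccccccccbbbbbbbb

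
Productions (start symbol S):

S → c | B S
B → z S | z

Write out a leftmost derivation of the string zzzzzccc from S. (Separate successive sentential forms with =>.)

S => BS => zSS => zBSS => zzSS => zzBSS => zzzSSS => zzzBSSS => zzzzSSS => zzzzBSSS => zzzzzSSS => zzzzzcSS => zzzzzccS => zzzzzccc

S => BS   [S → B S]
BS => zSS   [B → z S]
zSS => zBSS   [S → B S]
zBSS => zzSS   [B → z]
zzSS => zzBSS   [S → B S]
zzBSS => zzzSSS   [B → z S]
zzzSSS => zzzBSSS   [S → B S]
zzzBSSS => zzzzSSS   [B → z]
zzzzSSS => zzzzBSSS   [S → B S]
zzzzBSSS => zzzzzSSS   [B → z]
zzzzzSSS => zzzzzcSS   [S → c]
zzzzzcSS => zzzzzccS   [S → c]
zzzzzccS => zzzzzccc   [S → c]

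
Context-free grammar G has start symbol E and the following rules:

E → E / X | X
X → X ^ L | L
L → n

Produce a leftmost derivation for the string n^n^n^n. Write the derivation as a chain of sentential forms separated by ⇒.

E ⇒ X ⇒ X^L ⇒ X^L^L ⇒ X^L^L^L ⇒ L^L^L^L ⇒ n^L^L^L ⇒ n^n^L^L ⇒ n^n^n^L ⇒ n^n^n^n

E ⇒ X   [E → X]
X ⇒ X^L   [X → X ^ L]
X^L ⇒ X^L^L   [X → X ^ L]
X^L^L ⇒ X^L^L^L   [X → X ^ L]
X^L^L^L ⇒ L^L^L^L   [X → L]
L^L^L^L ⇒ n^L^L^L   [L → n]
n^L^L^L ⇒ n^n^L^L   [L → n]
n^n^L^L ⇒ n^n^n^L   [L → n]
n^n^n^L ⇒ n^n^n^n   [L → n]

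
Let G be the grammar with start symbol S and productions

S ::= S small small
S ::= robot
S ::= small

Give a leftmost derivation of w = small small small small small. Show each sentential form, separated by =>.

S => S small small   [S ::= S small small]
S small small => S small small small small   [S ::= S small small]
S small small small small => small small small small small   [S ::= small]

S => S small small => S small small small small => small small small small small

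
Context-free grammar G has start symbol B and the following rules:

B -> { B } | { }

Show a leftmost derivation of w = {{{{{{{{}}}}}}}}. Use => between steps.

B => {B}   [B -> { B }]
{B} => {{B}}   [B -> { B }]
{{B}} => {{{B}}}   [B -> { B }]
{{{B}}} => {{{{B}}}}   [B -> { B }]
{{{{B}}}} => {{{{{B}}}}}   [B -> { B }]
{{{{{B}}}}} => {{{{{{B}}}}}}   [B -> { B }]
{{{{{{B}}}}}} => {{{{{{{B}}}}}}}   [B -> { B }]
{{{{{{{B}}}}}}} => {{{{{{{{}}}}}}}}   [B -> { }]

B => {B} => {{B}} => {{{B}}} => {{{{B}}}} => {{{{{B}}}}} => {{{{{{B}}}}}} => {{{{{{{B}}}}}}} => {{{{{{{{}}}}}}}}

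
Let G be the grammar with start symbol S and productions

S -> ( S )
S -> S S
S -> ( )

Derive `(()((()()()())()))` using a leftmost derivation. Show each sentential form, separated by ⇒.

S⇒(S)⇒(SS)⇒(()S)⇒(()(S))⇒(()(SS))⇒(()((S)S))⇒(()((SS)S))⇒(()((SSS)S))⇒(()((()SS)S))⇒(()((()SSS)S))⇒(()((()()SS)S))⇒(()((()()()S)S))⇒(()((()()()())S))⇒(()((()()()())()))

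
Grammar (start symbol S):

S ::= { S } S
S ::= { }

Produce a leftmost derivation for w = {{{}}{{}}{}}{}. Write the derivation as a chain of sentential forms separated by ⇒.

S ⇒ {S}S ⇒ {{S}S}S ⇒ {{{}}S}S ⇒ {{{}}{S}S}S ⇒ {{{}}{{}}S}S ⇒ {{{}}{{}}{}}S ⇒ {{{}}{{}}{}}{}

S ⇒ {S}S   [S ::= { S } S]
{S}S ⇒ {{S}S}S   [S ::= { S } S]
{{S}S}S ⇒ {{{}}S}S   [S ::= { }]
{{{}}S}S ⇒ {{{}}{S}S}S   [S ::= { S } S]
{{{}}{S}S}S ⇒ {{{}}{{}}S}S   [S ::= { }]
{{{}}{{}}S}S ⇒ {{{}}{{}}{}}S   [S ::= { }]
{{{}}{{}}{}}S ⇒ {{{}}{{}}{}}{}   [S ::= { }]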